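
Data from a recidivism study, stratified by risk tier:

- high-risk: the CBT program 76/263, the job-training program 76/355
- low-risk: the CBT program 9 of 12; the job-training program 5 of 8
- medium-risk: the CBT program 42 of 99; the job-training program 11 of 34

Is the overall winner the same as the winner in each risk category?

High-risk: the CBT program 76/263 = 28.9%, the job-training program 76/355 = 21.4% → the CBT program
Low-risk: the CBT program 9/12 = 75.0%, the job-training program 5/8 = 62.5% → the CBT program
Medium-risk: the CBT program 42/99 = 42.4%, the job-training program 11/34 = 32.4% → the CBT program
Overall: the CBT program 127/374 = 34.0%, the job-training program 92/397 = 23.2% → the CBT program
The CBT program wins overall and in every risk group — no reversal.

Yes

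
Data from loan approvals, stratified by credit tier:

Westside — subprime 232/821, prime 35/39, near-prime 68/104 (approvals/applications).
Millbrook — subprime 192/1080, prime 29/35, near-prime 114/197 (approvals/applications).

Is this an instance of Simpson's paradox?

No

Subprime: Westside 232/821 = 28.3%, Millbrook 192/1080 = 17.8% → Westside
Prime: Westside 35/39 = 89.7%, Millbrook 29/35 = 82.9% → Westside
Near-prime: Westside 68/104 = 65.4%, Millbrook 114/197 = 57.9% → Westside
Overall: Westside 335/964 = 34.8%, Millbrook 335/1312 = 25.5% → Westside
Westside wins overall and in every credit group — no reversal.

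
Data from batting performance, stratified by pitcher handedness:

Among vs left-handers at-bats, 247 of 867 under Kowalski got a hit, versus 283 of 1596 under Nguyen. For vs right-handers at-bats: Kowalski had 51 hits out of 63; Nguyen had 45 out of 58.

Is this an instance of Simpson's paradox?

Vs left-handers: Kowalski 247/867 = 28.5%, Nguyen 283/1596 = 17.7% → Kowalski
Vs right-handers: Kowalski 51/63 = 81.0%, Nguyen 45/58 = 77.6% → Kowalski
Overall: Kowalski 298/930 = 32.0%, Nguyen 328/1654 = 19.8% → Kowalski
Kowalski wins overall and in every pitcher group — no reversal.

No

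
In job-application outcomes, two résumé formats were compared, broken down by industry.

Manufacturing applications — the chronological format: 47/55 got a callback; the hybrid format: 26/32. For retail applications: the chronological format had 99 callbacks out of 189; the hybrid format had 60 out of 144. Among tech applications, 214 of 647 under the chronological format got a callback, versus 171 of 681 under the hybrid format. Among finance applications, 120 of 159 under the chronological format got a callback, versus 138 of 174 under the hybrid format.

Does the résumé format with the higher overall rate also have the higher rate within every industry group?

No

Manufacturing: the chronological format 47/55 = 85.5%, the hybrid format 26/32 = 81.2% → the chronological format
Retail: the chronological format 99/189 = 52.4%, the hybrid format 60/144 = 41.7% → the chronological format
Tech: the chronological format 214/647 = 33.1%, the hybrid format 171/681 = 25.1% → the chronological format
Finance: the chronological format 120/159 = 75.5%, the hybrid format 138/174 = 79.3% → the hybrid format
Overall: the chronological format 480/1050 = 45.7%, the hybrid format 395/1031 = 38.3% → the chronological format
Neither sweeps: the chronological format wins 3 of 4 groups, the hybrid format wins 1. The chronological format wins overall but not every group — no Simpson reversal.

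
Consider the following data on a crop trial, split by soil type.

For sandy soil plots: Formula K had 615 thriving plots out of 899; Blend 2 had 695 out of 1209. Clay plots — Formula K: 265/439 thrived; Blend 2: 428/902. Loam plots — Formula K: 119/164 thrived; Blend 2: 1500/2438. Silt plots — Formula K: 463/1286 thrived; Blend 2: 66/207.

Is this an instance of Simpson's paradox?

Yes

Sandy soil: Formula K 615/899 = 68.4%, Blend 2 695/1209 = 57.5% → Formula K
Clay: Formula K 265/439 = 60.4%, Blend 2 428/902 = 47.5% → Formula K
Loam: Formula K 119/164 = 72.6%, Blend 2 1500/2438 = 61.5% → Formula K
Silt: Formula K 463/1286 = 36.0%, Blend 2 66/207 = 31.9% → Formula K
Overall: Formula K 1462/2788 = 52.4%, Blend 2 2689/4756 = 56.5% → Blend 2
Formula K wins each soil group but Blend 2 wins overall — the comparison reverses. Formula K's plots skew toward silt, which has a lower base rate.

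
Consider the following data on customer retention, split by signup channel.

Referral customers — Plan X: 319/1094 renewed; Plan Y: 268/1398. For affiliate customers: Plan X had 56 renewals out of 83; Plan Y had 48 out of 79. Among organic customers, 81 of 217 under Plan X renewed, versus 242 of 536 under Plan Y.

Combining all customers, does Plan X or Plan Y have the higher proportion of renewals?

Plan X

Referral: Plan X 319/1094 = 29.2%, Plan Y 268/1398 = 19.2% → Plan X
Affiliate: Plan X 56/83 = 67.5%, Plan Y 48/79 = 60.8% → Plan X
Organic: Plan X 81/217 = 37.3%, Plan Y 242/536 = 45.1% → Plan Y
Overall: Plan X 456/1394 = 32.7%, Plan Y 558/2013 = 27.7% → Plan X
(Neither sweeps every signup group, but Plan X has the higher pooled rate.)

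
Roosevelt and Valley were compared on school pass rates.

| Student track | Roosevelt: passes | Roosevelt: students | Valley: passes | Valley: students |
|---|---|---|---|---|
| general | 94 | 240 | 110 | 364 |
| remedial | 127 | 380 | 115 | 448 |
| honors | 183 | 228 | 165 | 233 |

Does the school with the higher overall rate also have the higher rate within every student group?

General: Roosevelt 94/240 = 39.2%, Valley 110/364 = 30.2% → Roosevelt
Remedial: Roosevelt 127/380 = 33.4%, Valley 115/448 = 25.7% → Roosevelt
Honors: Roosevelt 183/228 = 80.3%, Valley 165/233 = 70.8% → Roosevelt
Overall: Roosevelt 404/848 = 47.6%, Valley 390/1045 = 37.3% → Roosevelt
Roosevelt wins overall and in every student group — no reversal.

Yes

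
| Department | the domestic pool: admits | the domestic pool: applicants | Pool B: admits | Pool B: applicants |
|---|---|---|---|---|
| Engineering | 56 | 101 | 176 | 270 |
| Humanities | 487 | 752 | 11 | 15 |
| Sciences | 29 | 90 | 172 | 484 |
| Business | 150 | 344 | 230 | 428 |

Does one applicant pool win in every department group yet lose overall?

Yes

Engineering: the domestic pool 56/101 = 55.4%, Pool B 176/270 = 65.2% → Pool B
Humanities: the domestic pool 487/752 = 64.8%, Pool B 11/15 = 73.3% → Pool B
Sciences: the domestic pool 29/90 = 32.2%, Pool B 172/484 = 35.5% → Pool B
Business: the domestic pool 150/344 = 43.6%, Pool B 230/428 = 53.7% → Pool B
Overall: the domestic pool 722/1287 = 56.1%, Pool B 589/1197 = 49.2% → the domestic pool
Pool B wins each department group but the domestic pool wins overall — the comparison reverses. Pool B's applicants skew toward Sciences, which has a lower base rate.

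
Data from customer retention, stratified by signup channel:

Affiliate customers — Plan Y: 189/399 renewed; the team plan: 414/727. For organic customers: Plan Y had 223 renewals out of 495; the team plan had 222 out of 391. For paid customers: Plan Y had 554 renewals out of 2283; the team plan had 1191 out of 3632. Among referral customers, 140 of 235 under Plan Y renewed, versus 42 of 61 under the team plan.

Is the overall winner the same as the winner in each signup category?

Affiliate: Plan Y 189/399 = 47.4%, the team plan 414/727 = 56.9% → the team plan
Organic: Plan Y 223/495 = 45.1%, the team plan 222/391 = 56.8% → the team plan
Paid: Plan Y 554/2283 = 24.3%, the team plan 1191/3632 = 32.8% → the team plan
Referral: Plan Y 140/235 = 59.6%, the team plan 42/61 = 68.9% → the team plan
Overall: Plan Y 1106/3412 = 32.4%, the team plan 1869/4811 = 38.8% → the team plan
The team plan wins overall and in every signup group — no reversal.

Yes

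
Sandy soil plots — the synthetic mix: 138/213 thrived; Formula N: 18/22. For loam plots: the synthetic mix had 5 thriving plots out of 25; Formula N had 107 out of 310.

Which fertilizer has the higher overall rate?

the synthetic mix

Sandy soil: the synthetic mix 138/213 = 64.8%, Formula N 18/22 = 81.8% → Formula N
Loam: the synthetic mix 5/25 = 20.0%, Formula N 107/310 = 34.5% → Formula N
Overall: the synthetic mix 143/238 = 60.1%, Formula N 125/332 = 37.7% → the synthetic mix
(Formula N wins every soil group but the synthetic mix wins overall — Formula N's plots skew toward the low-rate loam group.)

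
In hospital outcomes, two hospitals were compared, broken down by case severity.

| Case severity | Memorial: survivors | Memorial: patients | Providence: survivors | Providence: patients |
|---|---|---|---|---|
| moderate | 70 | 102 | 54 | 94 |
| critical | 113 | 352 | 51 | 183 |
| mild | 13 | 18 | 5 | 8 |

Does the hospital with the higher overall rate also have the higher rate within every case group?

Yes

Moderate: Memorial 70/102 = 68.6%, Providence 54/94 = 57.4% → Memorial
Critical: Memorial 113/352 = 32.1%, Providence 51/183 = 27.9% → Memorial
Mild: Memorial 13/18 = 72.2%, Providence 5/8 = 62.5% → Memorial
Overall: Memorial 196/472 = 41.5%, Providence 110/285 = 38.6% → Memorial
Memorial wins overall and in every case group — no reversal.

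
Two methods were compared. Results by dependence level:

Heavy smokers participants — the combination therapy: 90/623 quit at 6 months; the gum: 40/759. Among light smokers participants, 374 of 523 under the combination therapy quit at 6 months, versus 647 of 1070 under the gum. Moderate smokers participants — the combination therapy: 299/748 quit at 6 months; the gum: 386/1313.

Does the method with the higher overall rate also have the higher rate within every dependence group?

Yes

Heavy smokers: the combination therapy 90/623 = 14.4%, the gum 40/759 = 5.3% → the combination therapy
Light smokers: the combination therapy 374/523 = 71.5%, the gum 647/1070 = 60.5% → the combination therapy
Moderate smokers: the combination therapy 299/748 = 40.0%, the gum 386/1313 = 29.4% → the combination therapy
Overall: the combination therapy 763/1894 = 40.3%, the gum 1073/3142 = 34.2% → the combination therapy
The combination therapy wins overall and in every dependence group — no reversal.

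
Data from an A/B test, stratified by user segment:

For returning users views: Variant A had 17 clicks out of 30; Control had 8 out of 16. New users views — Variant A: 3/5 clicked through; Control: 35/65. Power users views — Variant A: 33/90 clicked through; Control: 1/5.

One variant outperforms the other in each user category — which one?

Variant A

Returning users: Variant A 17/30 = 56.7%, Control 8/16 = 50.0% → Variant A
New users: Variant A 3/5 = 60.0%, Control 35/65 = 53.8% → Variant A
Power users: Variant A 33/90 = 36.7%, Control 1/5 = 20.0% → Variant A
Variant A has the higher rate in all 3 groups.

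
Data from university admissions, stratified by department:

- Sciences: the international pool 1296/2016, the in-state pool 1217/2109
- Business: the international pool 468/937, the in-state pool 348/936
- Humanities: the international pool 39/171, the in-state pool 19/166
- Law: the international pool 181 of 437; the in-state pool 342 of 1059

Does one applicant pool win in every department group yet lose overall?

Sciences: the international pool 1296/2016 = 64.3%, the in-state pool 1217/2109 = 57.7% → the international pool
Business: the international pool 468/937 = 49.9%, the in-state pool 348/936 = 37.2% → the international pool
Humanities: the international pool 39/171 = 22.8%, the in-state pool 19/166 = 11.4% → the international pool
Law: the international pool 181/437 = 41.4%, the in-state pool 342/1059 = 32.3% → the international pool
Overall: the international pool 1984/3561 = 55.7%, the in-state pool 1926/4270 = 45.1% → the international pool
The international pool wins overall and in every department group — no reversal.

No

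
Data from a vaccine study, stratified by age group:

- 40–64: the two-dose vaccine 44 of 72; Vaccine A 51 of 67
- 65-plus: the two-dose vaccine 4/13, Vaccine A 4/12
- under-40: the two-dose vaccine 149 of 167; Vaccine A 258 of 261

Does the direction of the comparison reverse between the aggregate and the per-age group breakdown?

No

40–64: the two-dose vaccine 44/72 = 61.1%, Vaccine A 51/67 = 76.1% → Vaccine A
65-plus: the two-dose vaccine 4/13 = 30.8%, Vaccine A 4/12 = 33.3% → Vaccine A
Under-40: the two-dose vaccine 149/167 = 89.2%, Vaccine A 258/261 = 98.9% → Vaccine A
Overall: the two-dose vaccine 197/252 = 78.2%, Vaccine A 313/340 = 92.1% → Vaccine A
Vaccine A wins overall and in every age group — no reversal.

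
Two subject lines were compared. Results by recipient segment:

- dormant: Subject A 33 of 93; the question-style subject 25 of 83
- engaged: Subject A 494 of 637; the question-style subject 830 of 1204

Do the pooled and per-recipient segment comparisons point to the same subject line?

Yes

Dormant: Subject A 33/93 = 35.5%, the question-style subject 25/83 = 30.1% → Subject A
Engaged: Subject A 494/637 = 77.6%, the question-style subject 830/1204 = 68.9% → Subject A
Overall: Subject A 527/730 = 72.2%, the question-style subject 855/1287 = 66.4% → Subject A
Subject A wins overall and in every recipient group — no reversal.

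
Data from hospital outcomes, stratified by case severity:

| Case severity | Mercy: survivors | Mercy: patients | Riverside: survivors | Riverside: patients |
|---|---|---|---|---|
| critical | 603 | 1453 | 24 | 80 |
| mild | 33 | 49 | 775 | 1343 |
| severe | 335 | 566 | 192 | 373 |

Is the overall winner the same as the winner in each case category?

No

Critical: Mercy 603/1453 = 41.5%, Riverside 24/80 = 30.0% → Mercy
Mild: Mercy 33/49 = 67.3%, Riverside 775/1343 = 57.7% → Mercy
Severe: Mercy 335/566 = 59.2%, Riverside 192/373 = 51.5% → Mercy
Overall: Mercy 971/2068 = 47.0%, Riverside 991/1796 = 55.2% → Riverside
Mercy wins each case group but Riverside wins overall — the comparison reverses. Mercy's patients skew toward critical, which has a lower base rate.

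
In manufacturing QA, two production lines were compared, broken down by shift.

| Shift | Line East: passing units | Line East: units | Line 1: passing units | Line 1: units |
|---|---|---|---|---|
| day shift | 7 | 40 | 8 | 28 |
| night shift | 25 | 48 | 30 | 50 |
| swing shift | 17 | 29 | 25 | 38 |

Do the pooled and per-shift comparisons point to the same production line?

Day shift: Line East 7/40 = 17.5%, Line 1 8/28 = 28.6% → Line 1
Night shift: Line East 25/48 = 52.1%, Line 1 30/50 = 60.0% → Line 1
Swing shift: Line East 17/29 = 58.6%, Line 1 25/38 = 65.8% → Line 1
Overall: Line East 49/117 = 41.9%, Line 1 63/116 = 54.3% → Line 1
Line 1 wins overall and in every shift group — no reversal.

Yes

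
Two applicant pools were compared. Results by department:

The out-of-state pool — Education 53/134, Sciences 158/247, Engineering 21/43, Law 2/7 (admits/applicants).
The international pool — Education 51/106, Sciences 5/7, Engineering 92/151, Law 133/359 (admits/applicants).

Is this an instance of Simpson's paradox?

Yes

Education: the out-of-state pool 53/134 = 39.6%, the international pool 51/106 = 48.1% → the international pool
Sciences: the out-of-state pool 158/247 = 64.0%, the international pool 5/7 = 71.4% → the international pool
Engineering: the out-of-state pool 21/43 = 48.8%, the international pool 92/151 = 60.9% → the international pool
Law: the out-of-state pool 2/7 = 28.6%, the international pool 133/359 = 37.0% → the international pool
Overall: the out-of-state pool 234/431 = 54.3%, the international pool 281/623 = 45.1% → the out-of-state pool
The international pool wins each department group but the out-of-state pool wins overall — the comparison reverses. The international pool's applicants skew toward Law, which has a lower base rate.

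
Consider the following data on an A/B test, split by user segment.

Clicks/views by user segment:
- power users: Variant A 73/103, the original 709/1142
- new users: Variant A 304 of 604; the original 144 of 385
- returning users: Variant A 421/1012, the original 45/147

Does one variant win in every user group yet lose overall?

Power users: Variant A 73/103 = 70.9%, the original 709/1142 = 62.1% → Variant A
New users: Variant A 304/604 = 50.3%, the original 144/385 = 37.4% → Variant A
Returning users: Variant A 421/1012 = 41.6%, the original 45/147 = 30.6% → Variant A
Overall: Variant A 798/1719 = 46.4%, the original 898/1674 = 53.6% → the original
Variant A wins each user group but the original wins overall — the comparison reverses. Variant A's views skew toward returning users, which has a lower base rate.

Yes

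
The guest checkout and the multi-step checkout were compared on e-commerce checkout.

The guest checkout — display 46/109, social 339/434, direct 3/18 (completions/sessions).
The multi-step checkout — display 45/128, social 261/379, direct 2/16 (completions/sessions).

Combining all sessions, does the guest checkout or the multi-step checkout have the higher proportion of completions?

the guest checkout

Display: the guest checkout 46/109 = 42.2%, the multi-step checkout 45/128 = 35.2% → the guest checkout
Social: the guest checkout 339/434 = 78.1%, the multi-step checkout 261/379 = 68.9% → the guest checkout
Direct: the guest checkout 3/18 = 16.7%, the multi-step checkout 2/16 = 12.5% → the guest checkout
Overall: the guest checkout 388/561 = 69.2%, the multi-step checkout 308/523 = 58.9% → the guest checkout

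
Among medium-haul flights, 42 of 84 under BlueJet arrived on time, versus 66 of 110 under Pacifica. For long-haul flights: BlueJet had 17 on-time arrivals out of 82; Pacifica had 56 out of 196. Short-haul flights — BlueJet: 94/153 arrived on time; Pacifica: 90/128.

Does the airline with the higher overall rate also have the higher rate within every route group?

Yes

Medium-haul: BlueJet 42/84 = 50.0%, Pacifica 66/110 = 60.0% → Pacifica
Long-haul: BlueJet 17/82 = 20.7%, Pacifica 56/196 = 28.6% → Pacifica
Short-haul: BlueJet 94/153 = 61.4%, Pacifica 90/128 = 70.3% → Pacifica
Overall: BlueJet 153/319 = 48.0%, Pacifica 212/434 = 48.8% → Pacifica
Pacifica wins overall and in every route group — no reversal.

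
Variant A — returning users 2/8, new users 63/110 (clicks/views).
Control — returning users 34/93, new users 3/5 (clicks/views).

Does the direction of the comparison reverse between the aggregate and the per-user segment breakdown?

Returning users: Variant A 2/8 = 25.0%, Control 34/93 = 36.6% → Control
New users: Variant A 63/110 = 57.3%, Control 3/5 = 60.0% → Control
Overall: Variant A 65/118 = 55.1%, Control 37/98 = 37.8% → Variant A
Control wins each user group but Variant A wins overall — the comparison reverses. Control's views skew toward returning users, which has a lower base rate.

Yes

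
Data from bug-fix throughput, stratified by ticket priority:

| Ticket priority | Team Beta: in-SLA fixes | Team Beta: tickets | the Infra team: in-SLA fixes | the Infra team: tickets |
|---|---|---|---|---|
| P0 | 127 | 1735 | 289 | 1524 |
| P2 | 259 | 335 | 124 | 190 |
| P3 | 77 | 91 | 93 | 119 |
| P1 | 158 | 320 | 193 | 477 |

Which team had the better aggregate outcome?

P0: Team Beta 127/1735 = 7.3%, the Infra team 289/1524 = 19.0% → the Infra team
P2: Team Beta 259/335 = 77.3%, the Infra team 124/190 = 65.3% → Team Beta
P3: Team Beta 77/91 = 84.6%, the Infra team 93/119 = 78.2% → Team Beta
P1: Team Beta 158/320 = 49.4%, the Infra team 193/477 = 40.5% → Team Beta
Overall: Team Beta 621/2481 = 25.0%, the Infra team 699/2310 = 30.3% → the Infra team
(Neither sweeps every ticket group, but the Infra team has the higher pooled rate.)

the Infra team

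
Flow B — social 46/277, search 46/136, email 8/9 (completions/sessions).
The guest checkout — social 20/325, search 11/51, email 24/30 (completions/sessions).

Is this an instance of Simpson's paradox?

No

Social: Flow B 46/277 = 16.6%, the guest checkout 20/325 = 6.2% → Flow B
Search: Flow B 46/136 = 33.8%, the guest checkout 11/51 = 21.6% → Flow B
Email: Flow B 8/9 = 88.9%, the guest checkout 24/30 = 80.0% → Flow B
Overall: Flow B 100/422 = 23.7%, the guest checkout 55/406 = 13.5% → Flow B
Flow B wins overall and in every traffic group — no reversal.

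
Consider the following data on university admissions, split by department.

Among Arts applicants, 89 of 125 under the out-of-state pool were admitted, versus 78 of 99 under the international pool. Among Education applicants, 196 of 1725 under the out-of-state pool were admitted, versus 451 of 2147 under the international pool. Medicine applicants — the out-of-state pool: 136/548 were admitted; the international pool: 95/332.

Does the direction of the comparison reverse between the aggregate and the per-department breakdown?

Arts: the out-of-state pool 89/125 = 71.2%, the international pool 78/99 = 78.8% → the international pool
Education: the out-of-state pool 196/1725 = 11.4%, the international pool 451/2147 = 21.0% → the international pool
Medicine: the out-of-state pool 136/548 = 24.8%, the international pool 95/332 = 28.6% → the international pool
Overall: the out-of-state pool 421/2398 = 17.6%, the international pool 624/2578 = 24.2% → the international pool
The international pool wins overall and in every department group — no reversal.

No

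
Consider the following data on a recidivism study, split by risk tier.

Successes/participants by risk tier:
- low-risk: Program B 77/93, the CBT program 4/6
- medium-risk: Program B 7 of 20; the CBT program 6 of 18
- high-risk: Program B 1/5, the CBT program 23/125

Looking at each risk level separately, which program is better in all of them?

Low-risk: Program B 77/93 = 82.8%, the CBT program 4/6 = 66.7% → Program B
Medium-risk: Program B 7/20 = 35.0%, the CBT program 6/18 = 33.3% → Program B
High-risk: Program B 1/5 = 20.0%, the CBT program 23/125 = 18.4% → Program B
Program B has the higher rate in all 3 groups.

Program B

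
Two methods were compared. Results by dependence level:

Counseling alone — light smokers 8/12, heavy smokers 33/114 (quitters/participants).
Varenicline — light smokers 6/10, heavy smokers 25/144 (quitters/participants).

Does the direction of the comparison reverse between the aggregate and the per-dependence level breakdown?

Light smokers: counseling alone 8/12 = 66.7%, varenicline 6/10 = 60.0% → counseling alone
Heavy smokers: counseling alone 33/114 = 28.9%, varenicline 25/144 = 17.4% → counseling alone
Overall: counseling alone 41/126 = 32.5%, varenicline 31/154 = 20.1% → counseling alone
Counseling alone wins overall and in every dependence group — no reversal.

No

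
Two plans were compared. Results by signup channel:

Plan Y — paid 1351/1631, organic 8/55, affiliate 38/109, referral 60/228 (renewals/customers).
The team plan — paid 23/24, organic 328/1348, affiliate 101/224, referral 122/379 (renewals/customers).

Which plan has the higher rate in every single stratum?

the team plan

Paid: Plan Y 1351/1631 = 82.8%, the team plan 23/24 = 95.8% → the team plan
Organic: Plan Y 8/55 = 14.5%, the team plan 328/1348 = 24.3% → the team plan
Affiliate: Plan Y 38/109 = 34.9%, the team plan 101/224 = 45.1% → the team plan
Referral: Plan Y 60/228 = 26.3%, the team plan 122/379 = 32.2% → the team plan
The team plan has the higher rate in all 4 groups.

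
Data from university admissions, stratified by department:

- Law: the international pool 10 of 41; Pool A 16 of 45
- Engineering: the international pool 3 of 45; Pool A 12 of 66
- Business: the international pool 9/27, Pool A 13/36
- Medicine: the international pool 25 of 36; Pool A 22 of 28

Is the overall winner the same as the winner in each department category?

Law: the international pool 10/41 = 24.4%, Pool A 16/45 = 35.6% → Pool A
Engineering: the international pool 3/45 = 6.7%, Pool A 12/66 = 18.2% → Pool A
Business: the international pool 9/27 = 33.3%, Pool A 13/36 = 36.1% → Pool A
Medicine: the international pool 25/36 = 69.4%, Pool A 22/28 = 78.6% → Pool A
Overall: the international pool 47/149 = 31.5%, Pool A 63/175 = 36.0% → Pool A
Pool A wins overall and in every department group — no reversal.

Yes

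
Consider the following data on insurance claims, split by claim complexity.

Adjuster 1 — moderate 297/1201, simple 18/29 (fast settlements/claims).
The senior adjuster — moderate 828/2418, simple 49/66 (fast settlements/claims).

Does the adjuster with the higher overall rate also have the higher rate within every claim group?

Yes

Moderate: Adjuster 1 297/1201 = 24.7%, the senior adjuster 828/2418 = 34.2% → the senior adjuster
Simple: Adjuster 1 18/29 = 62.1%, the senior adjuster 49/66 = 74.2% → the senior adjuster
Overall: Adjuster 1 315/1230 = 25.6%, the senior adjuster 877/2484 = 35.3% → the senior adjuster
The senior adjuster wins overall and in every claim group — no reversal.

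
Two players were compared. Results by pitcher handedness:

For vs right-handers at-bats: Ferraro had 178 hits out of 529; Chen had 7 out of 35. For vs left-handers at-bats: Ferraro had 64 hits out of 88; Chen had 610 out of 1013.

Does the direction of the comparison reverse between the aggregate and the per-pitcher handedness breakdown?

Vs right-handers: Ferraro 178/529 = 33.6%, Chen 7/35 = 20.0% → Ferraro
Vs left-handers: Ferraro 64/88 = 72.7%, Chen 610/1013 = 60.2% → Ferraro
Overall: Ferraro 242/617 = 39.2%, Chen 617/1048 = 58.9% → Chen
Ferraro wins each pitcher group but Chen wins overall — the comparison reverses. Ferraro's at-bats skew toward vs right-handers, which has a lower base rate.

Yes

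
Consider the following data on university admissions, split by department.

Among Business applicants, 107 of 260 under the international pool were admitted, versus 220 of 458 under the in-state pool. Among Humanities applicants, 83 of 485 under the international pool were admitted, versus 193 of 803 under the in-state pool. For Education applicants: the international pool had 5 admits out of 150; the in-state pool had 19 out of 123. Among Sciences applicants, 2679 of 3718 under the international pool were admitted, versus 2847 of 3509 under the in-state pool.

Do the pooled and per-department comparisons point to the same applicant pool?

Yes

Business: the international pool 107/260 = 41.2%, the in-state pool 220/458 = 48.0% → the in-state pool
Humanities: the international pool 83/485 = 17.1%, the in-state pool 193/803 = 24.0% → the in-state pool
Education: the international pool 5/150 = 3.3%, the in-state pool 19/123 = 15.4% → the in-state pool
Sciences: the international pool 2679/3718 = 72.1%, the in-state pool 2847/3509 = 81.1% → the in-state pool
Overall: the international pool 2874/4613 = 62.3%, the in-state pool 3279/4893 = 67.0% → the in-state pool
The in-state pool wins overall and in every department group — no reversal.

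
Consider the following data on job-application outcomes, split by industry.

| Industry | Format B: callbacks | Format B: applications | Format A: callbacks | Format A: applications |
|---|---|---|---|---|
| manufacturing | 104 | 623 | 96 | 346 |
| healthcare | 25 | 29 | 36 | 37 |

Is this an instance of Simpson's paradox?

Manufacturing: Format B 104/623 = 16.7%, Format A 96/346 = 27.7% → Format A
Healthcare: Format B 25/29 = 86.2%, Format A 36/37 = 97.3% → Format A
Overall: Format B 129/652 = 19.8%, Format A 132/383 = 34.5% → Format A
Format A wins overall and in every industry group — no reversal.

No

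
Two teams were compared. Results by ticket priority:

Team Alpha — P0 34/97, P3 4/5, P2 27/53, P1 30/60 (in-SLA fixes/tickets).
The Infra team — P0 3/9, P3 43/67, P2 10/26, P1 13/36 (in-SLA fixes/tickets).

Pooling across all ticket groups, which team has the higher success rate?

the Infra team

P0: Team Alpha 34/97 = 35.1%, the Infra team 3/9 = 33.3% → Team Alpha
P3: Team Alpha 4/5 = 80.0%, the Infra team 43/67 = 64.2% → Team Alpha
P2: Team Alpha 27/53 = 50.9%, the Infra team 10/26 = 38.5% → Team Alpha
P1: Team Alpha 30/60 = 50.0%, the Infra team 13/36 = 36.1% → Team Alpha
Overall: Team Alpha 95/215 = 44.2%, the Infra team 69/138 = 50.0% → the Infra team
(Team Alpha wins every ticket group but the Infra team wins overall — Team Alpha's tickets skew toward the low-rate P0 group.)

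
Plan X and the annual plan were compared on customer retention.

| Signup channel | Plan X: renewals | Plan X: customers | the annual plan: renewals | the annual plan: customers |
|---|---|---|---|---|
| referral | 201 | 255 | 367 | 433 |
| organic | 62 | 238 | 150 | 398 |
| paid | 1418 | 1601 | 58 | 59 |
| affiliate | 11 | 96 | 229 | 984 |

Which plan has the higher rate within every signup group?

the annual plan

Referral: Plan X 201/255 = 78.8%, the annual plan 367/433 = 84.8% → the annual plan
Organic: Plan X 62/238 = 26.1%, the annual plan 150/398 = 37.7% → the annual plan
Paid: Plan X 1418/1601 = 88.6%, the annual plan 58/59 = 98.3% → the annual plan
Affiliate: Plan X 11/96 = 11.5%, the annual plan 229/984 = 23.3% → the annual plan
The annual plan has the higher rate in all 4 groups.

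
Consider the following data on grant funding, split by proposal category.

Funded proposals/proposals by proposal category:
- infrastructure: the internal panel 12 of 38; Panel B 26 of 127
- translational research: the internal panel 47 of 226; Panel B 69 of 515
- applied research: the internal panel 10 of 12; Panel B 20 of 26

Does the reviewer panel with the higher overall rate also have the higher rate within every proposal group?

Yes

Infrastructure: the internal panel 12/38 = 31.6%, Panel B 26/127 = 20.5% → the internal panel
Translational research: the internal panel 47/226 = 20.8%, Panel B 69/515 = 13.4% → the internal panel
Applied research: the internal panel 10/12 = 83.3%, Panel B 20/26 = 76.9% → the internal panel
Overall: the internal panel 69/276 = 25.0%, Panel B 115/668 = 17.2% → the internal panel
The internal panel wins overall and in every proposal group — no reversal.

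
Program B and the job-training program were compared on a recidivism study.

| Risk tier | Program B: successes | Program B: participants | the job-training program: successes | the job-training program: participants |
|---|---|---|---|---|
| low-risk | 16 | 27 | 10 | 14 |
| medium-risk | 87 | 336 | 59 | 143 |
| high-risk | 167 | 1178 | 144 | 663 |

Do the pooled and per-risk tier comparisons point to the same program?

Low-risk: Program B 16/27 = 59.3%, the job-training program 10/14 = 71.4% → the job-training program
Medium-risk: Program B 87/336 = 25.9%, the job-training program 59/143 = 41.3% → the job-training program
High-risk: Program B 167/1178 = 14.2%, the job-training program 144/663 = 21.7% → the job-training program
Overall: Program B 270/1541 = 17.5%, the job-training program 213/820 = 26.0% → the job-training program
The job-training program wins overall and in every risk group — no reversal.

Yes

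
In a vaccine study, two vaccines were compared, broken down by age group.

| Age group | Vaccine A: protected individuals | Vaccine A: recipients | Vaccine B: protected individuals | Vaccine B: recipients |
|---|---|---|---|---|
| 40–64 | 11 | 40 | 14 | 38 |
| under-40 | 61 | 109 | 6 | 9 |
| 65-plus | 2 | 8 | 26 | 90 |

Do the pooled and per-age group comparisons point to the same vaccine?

No

40–64: Vaccine A 11/40 = 27.5%, Vaccine B 14/38 = 36.8% → Vaccine B
Under-40: Vaccine A 61/109 = 56.0%, Vaccine B 6/9 = 66.7% → Vaccine B
65-plus: Vaccine A 2/8 = 25.0%, Vaccine B 26/90 = 28.9% → Vaccine B
Overall: Vaccine A 74/157 = 47.1%, Vaccine B 46/137 = 33.6% → Vaccine A
Vaccine B wins each age group but Vaccine A wins overall — the comparison reverses. Vaccine B's recipients skew toward 65-plus, which has a lower base rate.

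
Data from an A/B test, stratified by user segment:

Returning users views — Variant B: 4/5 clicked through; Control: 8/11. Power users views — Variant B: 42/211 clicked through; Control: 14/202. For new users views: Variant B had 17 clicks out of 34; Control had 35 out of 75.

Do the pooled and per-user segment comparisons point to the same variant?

Returning users: Variant B 4/5 = 80.0%, Control 8/11 = 72.7% → Variant B
Power users: Variant B 42/211 = 19.9%, Control 14/202 = 6.9% → Variant B
New users: Variant B 17/34 = 50.0%, Control 35/75 = 46.7% → Variant B
Overall: Variant B 63/250 = 25.2%, Control 57/288 = 19.8% → Variant B
Variant B wins overall and in every user group — no reversal.

Yes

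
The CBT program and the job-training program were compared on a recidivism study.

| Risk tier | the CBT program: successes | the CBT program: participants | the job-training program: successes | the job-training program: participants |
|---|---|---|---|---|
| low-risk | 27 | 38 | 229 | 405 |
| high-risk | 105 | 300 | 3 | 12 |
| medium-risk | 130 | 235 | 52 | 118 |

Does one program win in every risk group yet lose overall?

Low-risk: the CBT program 27/38 = 71.1%, the job-training program 229/405 = 56.5% → the CBT program
High-risk: the CBT program 105/300 = 35.0%, the job-training program 3/12 = 25.0% → the CBT program
Medium-risk: the CBT program 130/235 = 55.3%, the job-training program 52/118 = 44.1% → the CBT program
Overall: the CBT program 262/573 = 45.7%, the job-training program 284/535 = 53.1% → the job-training program
The CBT program wins each risk group but the job-training program wins overall — the comparison reverses. The CBT program's participants skew toward high-risk, which has a lower base rate.

Yes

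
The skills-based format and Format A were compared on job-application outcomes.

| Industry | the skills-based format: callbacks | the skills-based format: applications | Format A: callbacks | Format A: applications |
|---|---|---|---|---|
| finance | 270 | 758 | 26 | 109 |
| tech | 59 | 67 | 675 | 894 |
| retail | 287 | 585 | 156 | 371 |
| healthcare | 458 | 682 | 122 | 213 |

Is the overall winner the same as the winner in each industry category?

Finance: the skills-based format 270/758 = 35.6%, Format A 26/109 = 23.9% → the skills-based format
Tech: the skills-based format 59/67 = 88.1%, Format A 675/894 = 75.5% → the skills-based format
Retail: the skills-based format 287/585 = 49.1%, Format A 156/371 = 42.0% → the skills-based format
Healthcare: the skills-based format 458/682 = 67.2%, Format A 122/213 = 57.3% → the skills-based format
Overall: the skills-based format 1074/2092 = 51.3%, Format A 979/1587 = 61.7% → Format A
The skills-based format wins each industry group but Format A wins overall — the comparison reverses. The skills-based format's applications skew toward finance, which has a lower base rate.

No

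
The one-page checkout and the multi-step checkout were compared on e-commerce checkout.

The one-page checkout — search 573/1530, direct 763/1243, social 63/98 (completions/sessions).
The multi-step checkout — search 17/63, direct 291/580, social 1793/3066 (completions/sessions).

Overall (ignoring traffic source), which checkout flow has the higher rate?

Search: the one-page checkout 573/1530 = 37.5%, the multi-step checkout 17/63 = 27.0% → the one-page checkout
Direct: the one-page checkout 763/1243 = 61.4%, the multi-step checkout 291/580 = 50.2% → the one-page checkout
Social: the one-page checkout 63/98 = 64.3%, the multi-step checkout 1793/3066 = 58.5% → the one-page checkout
Overall: the one-page checkout 1399/2871 = 48.7%, the multi-step checkout 2101/3709 = 56.6% → the multi-step checkout
(The one-page checkout wins every traffic group but the multi-step checkout wins overall — the one-page checkout's sessions skew toward the low-rate search group.)

the multi-step checkout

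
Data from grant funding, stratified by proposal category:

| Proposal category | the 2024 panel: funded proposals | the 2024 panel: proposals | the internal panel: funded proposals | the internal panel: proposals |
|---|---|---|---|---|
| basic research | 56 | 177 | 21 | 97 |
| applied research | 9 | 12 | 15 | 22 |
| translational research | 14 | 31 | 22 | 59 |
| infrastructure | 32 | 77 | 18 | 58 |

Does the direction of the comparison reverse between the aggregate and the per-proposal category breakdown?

Basic research: the 2024 panel 56/177 = 31.6%, the internal panel 21/97 = 21.6% → the 2024 panel
Applied research: the 2024 panel 9/12 = 75.0%, the internal panel 15/22 = 68.2% → the 2024 panel
Translational research: the 2024 panel 14/31 = 45.2%, the internal panel 22/59 = 37.3% → the 2024 panel
Infrastructure: the 2024 panel 32/77 = 41.6%, the internal panel 18/58 = 31.0% → the 2024 panel
Overall: the 2024 panel 111/297 = 37.4%, the internal panel 76/236 = 32.2% → the 2024 panel
The 2024 panel wins overall and in every proposal group — no reversal.

No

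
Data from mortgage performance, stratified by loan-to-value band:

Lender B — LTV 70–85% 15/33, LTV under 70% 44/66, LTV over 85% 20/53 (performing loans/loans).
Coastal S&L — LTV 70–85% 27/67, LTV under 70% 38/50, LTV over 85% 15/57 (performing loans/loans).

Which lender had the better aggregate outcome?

Lender B

LTV 70–85%: Lender B 15/33 = 45.5%, Coastal S&L 27/67 = 40.3% → Lender B
LTV under 70%: Lender B 44/66 = 66.7%, Coastal S&L 38/50 = 76.0% → Coastal S&L
LTV over 85%: Lender B 20/53 = 37.7%, Coastal S&L 15/57 = 26.3% → Lender B
Overall: Lender B 79/152 = 52.0%, Coastal S&L 80/174 = 46.0% → Lender B
(Neither sweeps every loan-to-value group, but Lender B has the higher pooled rate.)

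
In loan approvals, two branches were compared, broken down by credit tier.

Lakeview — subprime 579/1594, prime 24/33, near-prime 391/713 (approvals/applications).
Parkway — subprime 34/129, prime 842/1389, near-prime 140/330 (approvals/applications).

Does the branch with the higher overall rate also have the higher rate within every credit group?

Subprime: Lakeview 579/1594 = 36.3%, Parkway 34/129 = 26.4% → Lakeview
Prime: Lakeview 24/33 = 72.7%, Parkway 842/1389 = 60.6% → Lakeview
Near-prime: Lakeview 391/713 = 54.8%, Parkway 140/330 = 42.4% → Lakeview
Overall: Lakeview 994/2340 = 42.5%, Parkway 1016/1848 = 55.0% → Parkway
Lakeview wins each credit group but Parkway wins overall — the comparison reverses. Lakeview's applications skew toward subprime, which has a lower base rate.

No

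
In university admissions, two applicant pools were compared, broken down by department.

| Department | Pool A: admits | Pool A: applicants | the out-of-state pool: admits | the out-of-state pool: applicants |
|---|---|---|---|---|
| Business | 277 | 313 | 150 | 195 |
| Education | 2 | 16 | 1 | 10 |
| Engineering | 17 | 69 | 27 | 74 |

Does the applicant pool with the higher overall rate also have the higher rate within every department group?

No

Business: Pool A 277/313 = 88.5%, the out-of-state pool 150/195 = 76.9% → Pool A
Education: Pool A 2/16 = 12.5%, the out-of-state pool 1/10 = 10.0% → Pool A
Engineering: Pool A 17/69 = 24.6%, the out-of-state pool 27/74 = 36.5% → the out-of-state pool
Overall: Pool A 296/398 = 74.4%, the out-of-state pool 178/279 = 63.8% → Pool A
Neither sweeps: Pool A wins 2 of 3 groups, the out-of-state pool wins 1. Pool A wins overall but not every group — no Simpson reversal.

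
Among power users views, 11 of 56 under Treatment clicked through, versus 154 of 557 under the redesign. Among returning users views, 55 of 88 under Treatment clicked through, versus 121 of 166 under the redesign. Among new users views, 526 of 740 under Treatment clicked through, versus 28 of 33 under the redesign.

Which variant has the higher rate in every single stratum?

Power users: Treatment 11/56 = 19.6%, the redesign 154/557 = 27.6% → the redesign
Returning users: Treatment 55/88 = 62.5%, the redesign 121/166 = 72.9% → the redesign
New users: Treatment 526/740 = 71.1%, the redesign 28/33 = 84.8% → the redesign
The redesign has the higher rate in all 3 groups.

the redesign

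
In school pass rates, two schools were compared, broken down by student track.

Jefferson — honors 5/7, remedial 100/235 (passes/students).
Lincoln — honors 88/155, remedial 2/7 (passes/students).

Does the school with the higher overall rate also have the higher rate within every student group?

Honors: Jefferson 5/7 = 71.4%, Lincoln 88/155 = 56.8% → Jefferson
Remedial: Jefferson 100/235 = 42.6%, Lincoln 2/7 = 28.6% → Jefferson
Overall: Jefferson 105/242 = 43.4%, Lincoln 90/162 = 55.6% → Lincoln
Jefferson wins each student group but Lincoln wins overall — the comparison reverses. Jefferson's students skew toward remedial, which has a lower base rate.

No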